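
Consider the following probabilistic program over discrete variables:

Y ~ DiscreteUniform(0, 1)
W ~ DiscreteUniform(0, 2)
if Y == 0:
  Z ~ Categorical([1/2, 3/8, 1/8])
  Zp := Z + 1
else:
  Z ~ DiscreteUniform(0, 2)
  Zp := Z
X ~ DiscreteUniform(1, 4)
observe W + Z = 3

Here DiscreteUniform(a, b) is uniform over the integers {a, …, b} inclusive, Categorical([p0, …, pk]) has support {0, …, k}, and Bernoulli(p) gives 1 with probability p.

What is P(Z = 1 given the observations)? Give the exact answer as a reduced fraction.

Enumerate traces; 16 have nonzero weight after conditioning:
  (Y=0, W=1, Z=2, X=1) weight 1/192
  (Y=0, W=1, Z=2, X=2) weight 1/192
  (Y=0, W=1, Z=2, X=3) weight 1/192
  (Y=0, W=1, Z=2, X=4) weight 1/192
  (Y=0, W=2, Z=1, X=1) weight 1/64
  (Y=0, W=2, Z=1, X=2) weight 1/64
  (Y=0, W=2, Z=1, X=3) weight 1/64
  (Y=0, W=2, Z=1, X=4) weight 1/64
  … 8 more
Group by Z:
  weight(Z=1) = 17/144
  weight(Z=2) = 11/144
Total weight = 17/144 + 11/144 = 7/36
P(Z=1 | obs) = 17/144 / 7/36 = 17/28
P(Z=2 | obs) = 11/144 / 7/36 = 11/28

P(Z = 1 | obs) = 17/28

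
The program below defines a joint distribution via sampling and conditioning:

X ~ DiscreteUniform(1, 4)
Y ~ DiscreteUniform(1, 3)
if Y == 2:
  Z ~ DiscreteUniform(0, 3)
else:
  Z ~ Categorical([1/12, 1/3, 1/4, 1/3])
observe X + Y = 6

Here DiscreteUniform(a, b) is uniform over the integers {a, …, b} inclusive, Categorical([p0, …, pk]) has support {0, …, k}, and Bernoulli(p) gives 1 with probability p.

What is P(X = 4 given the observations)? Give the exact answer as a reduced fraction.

Enumerate traces; 8 have nonzero weight after conditioning:
  (X=3, Y=3, Z=0) weight 1/144
  (X=3, Y=3, Z=1) weight 1/36
  (X=3, Y=3, Z=2) weight 1/48
  (X=3, Y=3, Z=3) weight 1/36
  (X=4, Y=2, Z=0) weight 1/48
  (X=4, Y=2, Z=1) weight 1/48
  (X=4, Y=2, Z=2) weight 1/48
  (X=4, Y=2, Z=3) weight 1/48
Group by X:
  weight(X=3) = 1/12
  weight(X=4) = 1/12
Total weight = 1/12 + 1/12 = 1/6
P(X=3 | obs) = 1/12 / 1/6 = 1/2
P(X=4 | obs) = 1/12 / 1/6 = 1/2

P(X = 4 | obs) = 1/2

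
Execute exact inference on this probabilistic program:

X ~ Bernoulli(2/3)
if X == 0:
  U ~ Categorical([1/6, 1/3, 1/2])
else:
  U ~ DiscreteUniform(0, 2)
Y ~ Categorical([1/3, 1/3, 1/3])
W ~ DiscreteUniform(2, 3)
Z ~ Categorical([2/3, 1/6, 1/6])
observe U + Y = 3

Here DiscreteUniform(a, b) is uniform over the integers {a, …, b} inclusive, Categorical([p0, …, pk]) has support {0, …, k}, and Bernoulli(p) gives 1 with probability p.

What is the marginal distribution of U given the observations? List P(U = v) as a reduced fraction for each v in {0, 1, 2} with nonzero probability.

P(U=1) = 6/13, P(U=2) = 7/13

Enumerate traces; 24 have nonzero weight after conditioning:
  (X=0, U=1, Y=2, W=2, Z=0) weight 1/81
  (X=0, U=1, Y=2, W=2, Z=1) weight 1/324
  (X=0, U=1, Y=2, W=2, Z=2) weight 1/324
  (X=0, U=1, Y=2, W=3, Z=0) weight 1/81
  (X=0, U=1, Y=2, W=3, Z=1) weight 1/324
  (X=0, U=1, Y=2, W=3, Z=2) weight 1/324
  (X=0, U=2, Y=1, W=2, Z=0) weight 1/54
  (X=0, U=2, Y=1, W=2, Z=1) weight 1/216
  … 16 more
Group by U:
  weight(U=1) = 1/9
  weight(U=2) = 7/54
Total weight = 1/9 + 7/54 = 13/54
P(U=1 | obs) = 1/9 / 13/54 = 6/13
P(U=2 | obs) = 7/54 / 13/54 = 7/13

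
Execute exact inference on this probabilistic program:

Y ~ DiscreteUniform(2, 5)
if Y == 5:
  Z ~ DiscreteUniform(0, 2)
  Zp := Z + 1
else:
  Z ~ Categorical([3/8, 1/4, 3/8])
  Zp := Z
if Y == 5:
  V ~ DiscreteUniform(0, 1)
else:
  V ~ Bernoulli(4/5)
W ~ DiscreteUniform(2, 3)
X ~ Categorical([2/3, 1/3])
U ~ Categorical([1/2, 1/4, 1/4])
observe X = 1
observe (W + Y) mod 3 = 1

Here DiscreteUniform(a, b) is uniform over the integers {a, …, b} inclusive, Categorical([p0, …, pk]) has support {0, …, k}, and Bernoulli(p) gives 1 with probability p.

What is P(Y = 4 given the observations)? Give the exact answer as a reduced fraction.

Enumerate traces; 54 have nonzero weight after conditioning:
  (Y=2, Z=0, V=0, W=2, X=1, U=0) weight 1/640
  (Y=2, Z=0, V=0, W=2, X=1, U=1) weight 1/1280
  (Y=2, Z=0, V=0, W=2, X=1, U=2) weight 1/1280
  (Y=2, Z=0, V=1, W=2, X=1, U=0) weight 1/160
  (Y=2, Z=0, V=1, W=2, X=1, U=1) weight 1/320
  (Y=2, Z=0, V=1, W=2, X=1, U=2) weight 1/320
  (Y=2, Z=1, V=0, W=2, X=1, U=0) weight 1/960
  (Y=2, Z=1, V=0, W=2, X=1, U=1) weight 1/1920
  (Y=4, Z=0, V=0, W=3, X=1, U=0) weight 1/640
  (Y=5, Z=0, V=0, W=2, X=1, U=0) weight 1/288
  … 44 more
Group by Y:
  weight(Y=2) = 1/24
  weight(Y=4) = 1/24
  weight(Y=5) = 1/24
Total weight = 1/24 + 1/24 + 1/24 = 1/8
P(Y=2 | obs) = 1/24 / 1/8 = 1/3
P(Y=4 | obs) = 1/24 / 1/8 = 1/3
P(Y=5 | obs) = 1/24 / 1/8 = 1/3

P(Y = 4 | obs) = 1/3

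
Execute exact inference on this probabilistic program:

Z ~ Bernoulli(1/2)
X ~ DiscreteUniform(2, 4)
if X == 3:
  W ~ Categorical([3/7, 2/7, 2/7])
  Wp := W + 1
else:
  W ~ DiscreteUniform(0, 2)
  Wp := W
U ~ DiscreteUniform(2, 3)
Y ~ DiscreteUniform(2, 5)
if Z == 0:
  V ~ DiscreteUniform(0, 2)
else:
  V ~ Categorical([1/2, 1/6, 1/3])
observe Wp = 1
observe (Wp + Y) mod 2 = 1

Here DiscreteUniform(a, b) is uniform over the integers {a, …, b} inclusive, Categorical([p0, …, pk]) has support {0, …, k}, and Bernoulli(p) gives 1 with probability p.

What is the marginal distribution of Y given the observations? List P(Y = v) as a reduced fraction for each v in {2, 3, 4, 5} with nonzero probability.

Enumerate traces; 72 have nonzero weight after conditioning:
  (Z=0, X=2, W=1, U=2, Y=2, V=0) weight 1/432
  (Z=0, X=2, W=1, U=2, Y=2, V=1) weight 1/432
  (Z=0, X=2, W=1, U=2, Y=2, V=2) weight 1/432
  (Z=0, X=2, W=1, U=2, Y=4, V=0) weight 1/432
  (Z=0, X=2, W=1, U=2, Y=4, V=1) weight 1/432
  (Z=0, X=2, W=1, U=2, Y=4, V=2) weight 1/432
  (Z=0, X=2, W=1, U=3, Y=2, V=0) weight 1/432
  (Z=0, X=2, W=1, U=3, Y=2, V=1) weight 1/432
  … 64 more
Group by Y:
  weight(Y=2) = 23/252
  weight(Y=4) = 23/252
Total weight = 23/252 + 23/252 = 23/126
P(Y=2 | obs) = 23/252 / 23/126 = 1/2
P(Y=4 | obs) = 23/252 / 23/126 = 1/2

P(Y=2) = 1/2, P(Y=4) = 1/2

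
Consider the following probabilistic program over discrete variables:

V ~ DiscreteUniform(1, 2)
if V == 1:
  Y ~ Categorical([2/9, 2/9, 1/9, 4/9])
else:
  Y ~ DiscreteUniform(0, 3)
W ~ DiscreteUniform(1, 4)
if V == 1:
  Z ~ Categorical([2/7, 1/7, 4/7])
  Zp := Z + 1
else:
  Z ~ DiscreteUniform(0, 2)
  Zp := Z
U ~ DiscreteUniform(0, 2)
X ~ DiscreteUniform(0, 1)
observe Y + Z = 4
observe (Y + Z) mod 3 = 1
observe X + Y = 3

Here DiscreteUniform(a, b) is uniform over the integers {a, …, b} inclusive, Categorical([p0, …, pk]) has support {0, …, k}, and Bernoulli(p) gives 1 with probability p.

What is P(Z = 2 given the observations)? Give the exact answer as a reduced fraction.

P(Z = 2 | obs) = 1/2

Enumerate traces; 48 have nonzero weight after conditioning:
  (V=1, Y=2, W=1, Z=2, U=0, X=1) weight 1/756
  (V=1, Y=2, W=1, Z=2, U=1, X=1) weight 1/756
  (V=1, Y=2, W=1, Z=2, U=2, X=1) weight 1/756
  (V=1, Y=2, W=2, Z=2, U=0, X=1) weight 1/756
  (V=1, Y=2, W=2, Z=2, U=1, X=1) weight 1/756
  (V=1, Y=2, W=2, Z=2, U=2, X=1) weight 1/756
  (V=1, Y=2, W=3, Z=2, U=0, X=1) weight 1/756
  (V=1, Y=2, W=3, Z=2, U=1, X=1) weight 1/756
  (V=1, Y=3, W=1, Z=1, U=0, X=0) weight 1/756
  … 39 more
Group by Z:
  weight(Z=1) = 37/1008
  weight(Z=2) = 37/1008
Total weight = 37/1008 + 37/1008 = 37/504
P(Z=1 | obs) = 37/1008 / 37/504 = 1/2
P(Z=2 | obs) = 37/1008 / 37/504 = 1/2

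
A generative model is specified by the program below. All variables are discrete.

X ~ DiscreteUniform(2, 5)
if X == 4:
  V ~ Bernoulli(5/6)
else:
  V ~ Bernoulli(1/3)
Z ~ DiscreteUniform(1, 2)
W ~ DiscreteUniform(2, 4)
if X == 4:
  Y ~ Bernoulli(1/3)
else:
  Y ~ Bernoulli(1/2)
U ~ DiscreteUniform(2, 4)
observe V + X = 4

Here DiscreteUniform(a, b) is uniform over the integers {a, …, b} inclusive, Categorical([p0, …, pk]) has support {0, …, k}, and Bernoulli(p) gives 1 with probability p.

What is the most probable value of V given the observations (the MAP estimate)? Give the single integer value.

Enumerate traces; 72 have nonzero weight after conditioning:
  (X=3, V=1, Z=1, W=2, Y=0, U=2) weight 1/432
  (X=3, V=1, Z=1, W=2, Y=0, U=3) weight 1/432
  (X=3, V=1, Z=1, W=2, Y=0, U=4) weight 1/432
  (X=3, V=1, Z=1, W=2, Y=1, U=2) weight 1/432
  (X=3, V=1, Z=1, W=2, Y=1, U=3) weight 1/432
  (X=3, V=1, Z=1, W=2, Y=1, U=4) weight 1/432
  (X=3, V=1, Z=1, W=3, Y=0, U=2) weight 1/432
  (X=3, V=1, Z=1, W=3, Y=0, U=3) weight 1/432
  (X=4, V=0, Z=1, W=2, Y=0, U=2) weight 1/648
  … 63 more
Group by V:
  weight(V=0) = 1/24
  weight(V=1) = 1/12
Total weight = 1/24 + 1/12 = 1/8
P(V=0 | obs) = 1/24 / 1/8 = 1/3
P(V=1 | obs) = 1/12 / 1/8 = 2/3
argmax = 1

argmax_v P(V = v | obs) = 1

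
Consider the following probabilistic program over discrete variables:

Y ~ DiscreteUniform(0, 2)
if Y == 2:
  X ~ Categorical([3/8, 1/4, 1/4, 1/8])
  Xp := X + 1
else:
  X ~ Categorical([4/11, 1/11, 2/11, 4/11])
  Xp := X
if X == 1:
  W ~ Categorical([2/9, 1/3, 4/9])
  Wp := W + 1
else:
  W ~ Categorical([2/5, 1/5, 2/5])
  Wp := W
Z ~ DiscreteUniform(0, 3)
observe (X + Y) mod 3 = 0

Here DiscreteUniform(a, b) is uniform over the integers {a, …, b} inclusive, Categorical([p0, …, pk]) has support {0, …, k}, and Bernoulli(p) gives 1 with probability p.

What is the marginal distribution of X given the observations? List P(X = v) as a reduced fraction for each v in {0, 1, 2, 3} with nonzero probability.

P(X=0) = 16/51, P(X=1) = 11/51, P(X=2) = 8/51, P(X=3) = 16/51

Enumerate traces; 48 have nonzero weight after conditioning:
  (Y=0, X=0, W=0, Z=0) weight 2/165
  (Y=0, X=0, W=0, Z=1) weight 2/165
  (Y=0, X=0, W=0, Z=2) weight 2/165
  (Y=0, X=0, W=0, Z=3) weight 2/165
  (Y=0, X=0, W=1, Z=0) weight 1/165
  (Y=0, X=0, W=1, Z=1) weight 1/165
  (Y=0, X=0, W=1, Z=2) weight 1/165
  (Y=0, X=0, W=1, Z=3) weight 1/165
  (Y=0, X=3, W=0, Z=0) weight 2/165
  (Y=1, X=2, W=0, Z=0) weight 1/165
  … 38 more
Group by X:
  weight(X=0) = 4/33
  weight(X=1) = 1/12
  weight(X=2) = 2/33
  weight(X=3) = 4/33
Total weight = 4/33 + 1/12 + 2/33 + 4/33 = 17/44
P(X=0 | obs) = 4/33 / 17/44 = 16/51
P(X=1 | obs) = 1/12 / 17/44 = 11/51
P(X=2 | obs) = 2/33 / 17/44 = 8/51
P(X=3 | obs) = 4/33 / 17/44 = 16/51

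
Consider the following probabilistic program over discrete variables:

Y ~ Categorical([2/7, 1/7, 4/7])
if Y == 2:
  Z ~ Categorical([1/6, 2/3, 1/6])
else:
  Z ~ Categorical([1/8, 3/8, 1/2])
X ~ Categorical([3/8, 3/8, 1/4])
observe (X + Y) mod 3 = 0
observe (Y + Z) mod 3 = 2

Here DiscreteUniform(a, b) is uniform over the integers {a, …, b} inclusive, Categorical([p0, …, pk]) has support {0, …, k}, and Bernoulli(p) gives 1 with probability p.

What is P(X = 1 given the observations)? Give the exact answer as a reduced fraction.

P(X = 1 | obs) = 8/23

Enumerate traces; 3 have nonzero weight after conditioning:
  (Y=0, Z=2, X=0) weight 3/56
  (Y=1, Z=1, X=2) weight 3/224
  (Y=2, Z=0, X=1) weight 1/28
Group by X:
  weight(X=0) = 3/56
  weight(X=1) = 1/28
  weight(X=2) = 3/224
Total weight = 3/56 + 1/28 + 3/224 = 23/224
P(X=0 | obs) = 3/56 / 23/224 = 12/23
P(X=1 | obs) = 1/28 / 23/224 = 8/23
P(X=2 | obs) = 3/224 / 23/224 = 3/23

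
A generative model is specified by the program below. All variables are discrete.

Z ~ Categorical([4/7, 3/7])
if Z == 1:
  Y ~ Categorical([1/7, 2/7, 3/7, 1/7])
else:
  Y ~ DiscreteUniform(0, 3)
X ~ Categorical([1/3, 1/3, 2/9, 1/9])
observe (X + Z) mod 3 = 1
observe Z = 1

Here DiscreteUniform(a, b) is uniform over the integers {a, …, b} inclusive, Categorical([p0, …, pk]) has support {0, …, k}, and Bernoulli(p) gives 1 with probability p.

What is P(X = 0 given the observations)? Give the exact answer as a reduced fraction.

P(X = 0 | obs) = 3/4

Enumerate traces; 8 have nonzero weight after conditioning:
  (Z=1, Y=0, X=0) weight 1/49
  (Z=1, Y=0, X=3) weight 1/147
  (Z=1, Y=1, X=0) weight 2/49
  (Z=1, Y=1, X=3) weight 2/147
  (Z=1, Y=2, X=0) weight 3/49
  (Z=1, Y=2, X=3) weight 1/49
  (Z=1, Y=3, X=0) weight 1/49
  (Z=1, Y=3, X=3) weight 1/147
Group by X:
  weight(X=0) = 1/7
  weight(X=3) = 1/21
Total weight = 1/7 + 1/21 = 4/21
P(X=0 | obs) = 1/7 / 4/21 = 3/4
P(X=3 | obs) = 1/21 / 4/21 = 1/4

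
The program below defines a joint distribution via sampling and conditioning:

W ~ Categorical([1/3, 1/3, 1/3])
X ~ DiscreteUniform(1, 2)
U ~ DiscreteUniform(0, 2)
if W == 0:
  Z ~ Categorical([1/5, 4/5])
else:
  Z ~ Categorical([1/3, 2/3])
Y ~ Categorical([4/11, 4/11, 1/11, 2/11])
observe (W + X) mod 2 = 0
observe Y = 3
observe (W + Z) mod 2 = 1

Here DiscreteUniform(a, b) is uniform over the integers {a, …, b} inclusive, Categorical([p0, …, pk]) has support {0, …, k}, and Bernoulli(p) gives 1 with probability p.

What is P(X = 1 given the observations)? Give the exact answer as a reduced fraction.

P(X = 1 | obs) = 5/27

Enumerate traces; 9 have nonzero weight after conditioning:
  (W=0, X=2, U=0, Z=1, Y=3) weight 4/495
  (W=0, X=2, U=1, Z=1, Y=3) weight 4/495
  (W=0, X=2, U=2, Z=1, Y=3) weight 4/495
  (W=1, X=1, U=0, Z=0, Y=3) weight 1/297
  (W=1, X=1, U=1, Z=0, Y=3) weight 1/297
  (W=1, X=1, U=2, Z=0, Y=3) weight 1/297
  (W=2, X=2, U=0, Z=1, Y=3) weight 2/297
  (W=2, X=2, U=1, Z=1, Y=3) weight 2/297
  … 1 more
Group by X:
  weight(X=1) = 1/99
  weight(X=2) = 2/45
Total weight = 1/99 + 2/45 = 3/55
P(X=1 | obs) = 1/99 / 3/55 = 5/27
P(X=2 | obs) = 2/45 / 3/55 = 22/27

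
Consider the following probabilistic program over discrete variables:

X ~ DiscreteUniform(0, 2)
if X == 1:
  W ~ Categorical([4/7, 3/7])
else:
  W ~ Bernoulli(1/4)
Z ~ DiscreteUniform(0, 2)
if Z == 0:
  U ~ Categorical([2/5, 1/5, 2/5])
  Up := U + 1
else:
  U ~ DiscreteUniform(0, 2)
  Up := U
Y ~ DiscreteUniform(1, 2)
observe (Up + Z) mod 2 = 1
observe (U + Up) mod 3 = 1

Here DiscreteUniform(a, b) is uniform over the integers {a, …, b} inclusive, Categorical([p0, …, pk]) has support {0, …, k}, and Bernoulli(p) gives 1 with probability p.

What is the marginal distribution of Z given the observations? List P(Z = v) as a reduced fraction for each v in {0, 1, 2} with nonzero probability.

Enumerate traces; 24 have nonzero weight after conditioning:
  (X=0, W=0, Z=0, U=0, Y=1) weight 1/60
  (X=0, W=0, Z=0, U=0, Y=2) weight 1/60
  (X=0, W=0, Z=1, U=2, Y=1) weight 1/72
  (X=0, W=0, Z=1, U=2, Y=2) weight 1/72
  (X=0, W=1, Z=0, U=0, Y=1) weight 1/180
  (X=0, W=1, Z=0, U=0, Y=2) weight 1/180
  (X=0, W=1, Z=1, U=2, Y=1) weight 1/216
  (X=0, W=1, Z=1, U=2, Y=2) weight 1/216
  … 16 more
Group by Z:
  weight(Z=0) = 2/15
  weight(Z=1) = 1/9
Total weight = 2/15 + 1/9 = 11/45
P(Z=0 | obs) = 2/15 / 11/45 = 6/11
P(Z=1 | obs) = 1/9 / 11/45 = 5/11

P(Z=0) = 6/11, P(Z=1) = 5/11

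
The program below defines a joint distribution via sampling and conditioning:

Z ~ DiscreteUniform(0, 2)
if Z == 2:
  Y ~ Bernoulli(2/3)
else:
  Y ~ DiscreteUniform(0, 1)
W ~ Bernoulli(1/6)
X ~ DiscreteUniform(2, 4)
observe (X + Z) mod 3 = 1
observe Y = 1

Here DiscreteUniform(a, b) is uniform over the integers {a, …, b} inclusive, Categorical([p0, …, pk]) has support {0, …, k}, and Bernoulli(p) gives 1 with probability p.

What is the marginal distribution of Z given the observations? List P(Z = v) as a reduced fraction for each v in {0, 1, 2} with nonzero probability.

Enumerate traces; 6 have nonzero weight after conditioning:
  (Z=0, Y=1, W=0, X=4) weight 5/108
  (Z=0, Y=1, W=1, X=4) weight 1/108
  (Z=1, Y=1, W=0, X=3) weight 5/108
  (Z=1, Y=1, W=1, X=3) weight 1/108
  (Z=2, Y=1, W=0, X=2) weight 5/81
  (Z=2, Y=1, W=1, X=2) weight 1/81
Group by Z:
  weight(Z=0) = 1/18
  weight(Z=1) = 1/18
  weight(Z=2) = 2/27
Total weight = 1/18 + 1/18 + 2/27 = 5/27
P(Z=0 | obs) = 1/18 / 5/27 = 3/10
P(Z=1 | obs) = 1/18 / 5/27 = 3/10
P(Z=2 | obs) = 2/27 / 5/27 = 2/5

P(Z=0) = 3/10, P(Z=1) = 3/10, P(Z=2) = 2/5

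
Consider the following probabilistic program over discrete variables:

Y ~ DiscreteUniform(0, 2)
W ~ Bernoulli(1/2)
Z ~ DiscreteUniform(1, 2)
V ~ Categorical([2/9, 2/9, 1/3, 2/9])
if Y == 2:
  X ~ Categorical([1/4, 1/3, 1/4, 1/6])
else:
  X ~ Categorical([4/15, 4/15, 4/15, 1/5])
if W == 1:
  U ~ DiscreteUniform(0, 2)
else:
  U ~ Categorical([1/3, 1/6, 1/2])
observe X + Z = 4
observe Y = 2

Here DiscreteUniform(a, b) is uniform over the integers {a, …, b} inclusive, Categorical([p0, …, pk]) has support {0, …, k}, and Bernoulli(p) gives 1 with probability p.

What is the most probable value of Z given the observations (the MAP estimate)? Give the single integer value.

argmax_v P(Z = v | obs) = 2

Enumerate traces; 48 have nonzero weight after conditioning:
  (Y=2, W=0, Z=1, V=0, X=3, U=0) weight 1/972
  (Y=2, W=0, Z=1, V=0, X=3, U=1) weight 1/1944
  (Y=2, W=0, Z=1, V=0, X=3, U=2) weight 1/648
  (Y=2, W=0, Z=1, V=1, X=3, U=0) weight 1/972
  (Y=2, W=0, Z=1, V=1, X=3, U=1) weight 1/1944
  (Y=2, W=0, Z=1, V=1, X=3, U=2) weight 1/648
  (Y=2, W=0, Z=1, V=2, X=3, U=0) weight 1/648
  (Y=2, W=0, Z=1, V=2, X=3, U=1) weight 1/1296
  (Y=2, W=0, Z=2, V=0, X=2, U=0) weight 1/648
  … 39 more
Group by Z:
  weight(Z=1) = 1/36
  weight(Z=2) = 1/24
Total weight = 1/36 + 1/24 = 5/72
P(Z=1 | obs) = 1/36 / 5/72 = 2/5
P(Z=2 | obs) = 1/24 / 5/72 = 3/5
argmax = 2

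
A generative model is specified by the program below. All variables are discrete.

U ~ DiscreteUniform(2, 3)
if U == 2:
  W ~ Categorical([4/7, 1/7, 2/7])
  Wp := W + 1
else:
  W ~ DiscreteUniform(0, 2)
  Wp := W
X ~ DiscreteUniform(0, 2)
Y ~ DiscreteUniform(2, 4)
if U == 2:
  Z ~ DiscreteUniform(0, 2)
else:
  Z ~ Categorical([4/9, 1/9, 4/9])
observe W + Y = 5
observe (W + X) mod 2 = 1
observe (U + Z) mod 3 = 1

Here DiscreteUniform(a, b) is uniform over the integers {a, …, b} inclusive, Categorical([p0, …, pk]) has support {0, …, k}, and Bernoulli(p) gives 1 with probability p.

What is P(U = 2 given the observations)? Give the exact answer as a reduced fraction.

P(U = 2 | obs) = 12/19

Enumerate traces; 6 have nonzero weight after conditioning:
  (U=2, W=1, X=0, Y=4, Z=2) weight 1/378
  (U=2, W=1, X=2, Y=4, Z=2) weight 1/378
  (U=2, W=2, X=1, Y=3, Z=2) weight 1/189
  (U=3, W=1, X=0, Y=4, Z=1) weight 1/486
  (U=3, W=1, X=2, Y=4, Z=1) weight 1/486
  (U=3, W=2, X=1, Y=3, Z=1) weight 1/486
Group by U:
  weight(U=2) = 2/189
  weight(U=3) = 1/162
Total weight = 2/189 + 1/162 = 19/1134
P(U=2 | obs) = 2/189 / 19/1134 = 12/19
P(U=3 | obs) = 1/162 / 19/1134 = 7/19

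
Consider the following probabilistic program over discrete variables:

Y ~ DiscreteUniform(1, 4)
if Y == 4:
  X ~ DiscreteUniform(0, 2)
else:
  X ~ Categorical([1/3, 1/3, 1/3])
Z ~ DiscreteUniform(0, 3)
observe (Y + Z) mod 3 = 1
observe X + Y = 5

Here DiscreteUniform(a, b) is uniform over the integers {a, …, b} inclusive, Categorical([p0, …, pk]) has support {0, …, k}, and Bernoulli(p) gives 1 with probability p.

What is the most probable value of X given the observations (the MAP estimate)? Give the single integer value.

Enumerate traces; 3 have nonzero weight after conditioning:
  (Y=3, X=2, Z=1) weight 1/48
  (Y=4, X=1, Z=0) weight 1/48
  (Y=4, X=1, Z=3) weight 1/48
Group by X:
  weight(X=1) = 1/24
  weight(X=2) = 1/48
Total weight = 1/24 + 1/48 = 1/16
P(X=1 | obs) = 1/24 / 1/16 = 2/3
P(X=2 | obs) = 1/48 / 1/16 = 1/3
argmax = 1

argmax_v P(X = v | obs) = 1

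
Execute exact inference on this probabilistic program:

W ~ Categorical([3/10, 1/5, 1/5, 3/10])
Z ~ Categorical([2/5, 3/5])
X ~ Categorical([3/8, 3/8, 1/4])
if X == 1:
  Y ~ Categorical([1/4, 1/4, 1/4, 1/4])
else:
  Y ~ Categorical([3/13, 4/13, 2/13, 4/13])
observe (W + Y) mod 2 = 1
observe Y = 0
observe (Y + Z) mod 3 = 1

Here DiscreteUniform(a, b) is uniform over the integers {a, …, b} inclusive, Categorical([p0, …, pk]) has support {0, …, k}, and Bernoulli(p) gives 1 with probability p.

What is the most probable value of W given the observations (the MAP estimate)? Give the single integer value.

argmax_v P(W = v | obs) = 3

Enumerate traces; 6 have nonzero weight after conditioning:
  (W=1, Z=1, X=0, Y=0) weight 27/2600
  (W=1, Z=1, X=1, Y=0) weight 9/800
  (W=1, Z=1, X=2, Y=0) weight 9/1300
  (W=3, Z=1, X=0, Y=0) weight 81/5200
  (W=3, Z=1, X=1, Y=0) weight 27/1600
  (W=3, Z=1, X=2, Y=0) weight 27/2600
Group by W:
  weight(W=1) = 297/10400
  weight(W=3) = 891/20800
Total weight = 297/10400 + 891/20800 = 297/4160
P(W=1 | obs) = 297/10400 / 297/4160 = 2/5
P(W=3 | obs) = 891/20800 / 297/4160 = 3/5
argmax = 3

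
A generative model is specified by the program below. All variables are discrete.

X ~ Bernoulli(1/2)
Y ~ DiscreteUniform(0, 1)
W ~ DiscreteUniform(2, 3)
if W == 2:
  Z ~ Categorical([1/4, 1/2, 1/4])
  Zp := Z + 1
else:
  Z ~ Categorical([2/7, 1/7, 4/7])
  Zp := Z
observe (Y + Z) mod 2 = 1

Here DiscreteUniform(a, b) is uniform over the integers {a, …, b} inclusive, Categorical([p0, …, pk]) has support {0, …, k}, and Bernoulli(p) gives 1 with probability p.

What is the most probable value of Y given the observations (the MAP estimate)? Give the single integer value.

Enumerate traces; 12 have nonzero weight after conditioning:
  (X=0, Y=0, W=2, Z=1) weight 1/16
  (X=0, Y=0, W=3, Z=1) weight 1/56
  (X=0, Y=1, W=2, Z=0) weight 1/32
  (X=0, Y=1, W=2, Z=2) weight 1/32
  (X=0, Y=1, W=3, Z=0) weight 1/28
  (X=0, Y=1, W=3, Z=2) weight 1/14
  (X=1, Y=0, W=2, Z=1) weight 1/16
  (X=1, Y=0, W=3, Z=1) weight 1/56
  … 4 more
Group by Y:
  weight(Y=0) = 9/56
  weight(Y=1) = 19/56
Total weight = 9/56 + 19/56 = 1/2
P(Y=0 | obs) = 9/56 / 1/2 = 9/28
P(Y=1 | obs) = 19/56 / 1/2 = 19/28
argmax = 1

argmax_v P(Y = v | obs) = 1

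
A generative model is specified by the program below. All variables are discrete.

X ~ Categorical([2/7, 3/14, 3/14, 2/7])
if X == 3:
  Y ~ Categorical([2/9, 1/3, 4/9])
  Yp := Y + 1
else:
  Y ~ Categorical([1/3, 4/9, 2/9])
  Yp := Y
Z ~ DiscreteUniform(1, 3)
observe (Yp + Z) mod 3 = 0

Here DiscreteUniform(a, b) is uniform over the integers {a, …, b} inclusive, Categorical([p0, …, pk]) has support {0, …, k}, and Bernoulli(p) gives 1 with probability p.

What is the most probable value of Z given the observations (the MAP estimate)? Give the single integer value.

Enumerate traces; 12 have nonzero weight after conditioning:
  (X=0, Y=0, Z=3) weight 2/63
  (X=0, Y=1, Z=2) weight 8/189
  (X=0, Y=2, Z=1) weight 4/189
  (X=1, Y=0, Z=3) weight 1/42
  (X=1, Y=1, Z=2) weight 2/63
  (X=1, Y=2, Z=1) weight 1/63
  (X=2, Y=0, Z=3) weight 1/42
  (X=2, Y=1, Z=2) weight 2/63
  … 4 more
Group by Z:
  weight(Z=1) = 16/189
  weight(Z=2) = 8/63
  weight(Z=3) = 23/189
Total weight = 16/189 + 8/63 + 23/189 = 1/3
P(Z=1 | obs) = 16/189 / 1/3 = 16/63
P(Z=2 | obs) = 8/63 / 1/3 = 8/21
P(Z=3 | obs) = 23/189 / 1/3 = 23/63
argmax = 2

argmax_v P(Z = v | obs) = 2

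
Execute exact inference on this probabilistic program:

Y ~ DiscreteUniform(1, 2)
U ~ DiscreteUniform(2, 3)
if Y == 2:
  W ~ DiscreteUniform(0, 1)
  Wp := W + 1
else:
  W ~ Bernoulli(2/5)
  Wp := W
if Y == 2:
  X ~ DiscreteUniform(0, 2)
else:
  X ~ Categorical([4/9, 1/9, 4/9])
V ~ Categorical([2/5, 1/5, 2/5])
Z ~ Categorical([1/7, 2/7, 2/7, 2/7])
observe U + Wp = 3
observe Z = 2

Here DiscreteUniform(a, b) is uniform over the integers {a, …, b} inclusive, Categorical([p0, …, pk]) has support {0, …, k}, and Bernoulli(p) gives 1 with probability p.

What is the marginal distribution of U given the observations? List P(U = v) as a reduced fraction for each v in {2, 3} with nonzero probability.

Enumerate traces; 27 have nonzero weight after conditioning:
  (Y=1, U=2, W=1, X=0, V=0, Z=2) weight 8/1575
  (Y=1, U=2, W=1, X=0, V=1, Z=2) weight 4/1575
  (Y=1, U=2, W=1, X=0, V=2, Z=2) weight 8/1575
  (Y=1, U=2, W=1, X=1, V=0, Z=2) weight 2/1575
  (Y=1, U=2, W=1, X=1, V=1, Z=2) weight 1/1575
  (Y=1, U=2, W=1, X=1, V=2, Z=2) weight 2/1575
  (Y=1, U=2, W=1, X=2, V=0, Z=2) weight 8/1575
  (Y=1, U=2, W=1, X=2, V=1, Z=2) weight 4/1575
  (Y=1, U=3, W=0, X=0, V=0, Z=2) weight 4/525
  … 18 more
Group by U:
  weight(U=2) = 9/140
  weight(U=3) = 3/70
Total weight = 9/140 + 3/70 = 3/28
P(U=2 | obs) = 9/140 / 3/28 = 3/5
P(U=3 | obs) = 3/70 / 3/28 = 2/5

P(U=2) = 3/5, P(U=3) = 2/5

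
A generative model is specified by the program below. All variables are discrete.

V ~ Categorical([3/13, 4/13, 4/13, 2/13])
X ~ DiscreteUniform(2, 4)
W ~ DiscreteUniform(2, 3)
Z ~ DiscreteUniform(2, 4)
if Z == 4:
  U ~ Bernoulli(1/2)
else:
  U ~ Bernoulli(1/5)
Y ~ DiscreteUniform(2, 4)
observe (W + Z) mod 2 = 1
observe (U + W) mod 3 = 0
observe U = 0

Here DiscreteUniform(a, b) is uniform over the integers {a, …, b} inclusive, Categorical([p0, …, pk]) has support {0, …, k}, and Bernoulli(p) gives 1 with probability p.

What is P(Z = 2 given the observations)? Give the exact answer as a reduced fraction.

Enumerate traces; 72 have nonzero weight after conditioning:
  (V=0, X=2, W=3, Z=2, U=0, Y=2) weight 2/585
  (V=0, X=2, W=3, Z=2, U=0, Y=3) weight 2/585
  (V=0, X=2, W=3, Z=2, U=0, Y=4) weight 2/585
  (V=0, X=2, W=3, Z=4, U=0, Y=2) weight 1/468
  (V=0, X=2, W=3, Z=4, U=0, Y=3) weight 1/468
  (V=0, X=2, W=3, Z=4, U=0, Y=4) weight 1/468
  (V=0, X=3, W=3, Z=2, U=0, Y=2) weight 2/585
  (V=0, X=3, W=3, Z=2, U=0, Y=3) weight 2/585
  … 64 more
Group by Z:
  weight(Z=2) = 2/15
  weight(Z=4) = 1/12
Total weight = 2/15 + 1/12 = 13/60
P(Z=2 | obs) = 2/15 / 13/60 = 8/13
P(Z=4 | obs) = 1/12 / 13/60 = 5/13

P(Z = 2 | obs) = 8/13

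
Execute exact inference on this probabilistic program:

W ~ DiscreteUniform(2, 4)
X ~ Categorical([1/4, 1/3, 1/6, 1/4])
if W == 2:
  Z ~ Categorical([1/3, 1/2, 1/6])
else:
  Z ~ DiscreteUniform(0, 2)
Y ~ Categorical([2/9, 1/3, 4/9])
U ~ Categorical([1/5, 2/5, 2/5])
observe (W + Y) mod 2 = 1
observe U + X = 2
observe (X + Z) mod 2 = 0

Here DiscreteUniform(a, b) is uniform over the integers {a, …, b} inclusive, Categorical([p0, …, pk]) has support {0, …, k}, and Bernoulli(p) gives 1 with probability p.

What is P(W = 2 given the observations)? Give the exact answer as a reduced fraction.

Enumerate traces; 20 have nonzero weight after conditioning:
  (W=2, X=0, Z=0, Y=1, U=2) weight 1/270
  (W=2, X=0, Z=2, Y=1, U=2) weight 1/540
  (W=2, X=1, Z=1, Y=1, U=1) weight 1/135
  (W=2, X=2, Z=0, Y=1, U=0) weight 1/810
  (W=2, X=2, Z=2, Y=1, U=0) weight 1/1620
  (W=3, X=0, Z=0, Y=0, U=2) weight 1/405
  (W=3, X=0, Z=0, Y=2, U=2) weight 2/405
  (W=3, X=0, Z=2, Y=0, U=2) weight 1/405
  (W=4, X=0, Z=0, Y=1, U=2) weight 1/270
  … 11 more
Group by W:
  weight(W=2) = 2/135
  weight(W=3) = 4/135
  weight(W=4) = 2/135
Total weight = 2/135 + 4/135 + 2/135 = 8/135
P(W=2 | obs) = 2/135 / 8/135 = 1/4
P(W=3 | obs) = 4/135 / 8/135 = 1/2
P(W=4 | obs) = 2/135 / 8/135 = 1/4

P(W = 2 | obs) = 1/4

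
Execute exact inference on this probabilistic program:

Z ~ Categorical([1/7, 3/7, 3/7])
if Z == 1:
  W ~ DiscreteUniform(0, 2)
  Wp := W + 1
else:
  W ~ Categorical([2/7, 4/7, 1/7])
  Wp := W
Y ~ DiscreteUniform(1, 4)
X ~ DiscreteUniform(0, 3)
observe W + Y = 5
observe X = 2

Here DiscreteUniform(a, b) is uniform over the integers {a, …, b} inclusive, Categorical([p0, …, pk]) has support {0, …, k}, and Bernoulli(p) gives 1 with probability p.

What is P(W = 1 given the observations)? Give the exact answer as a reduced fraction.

P(W = 1 | obs) = 23/34

Enumerate traces; 6 have nonzero weight after conditioning:
  (Z=0, W=1, Y=4, X=2) weight 1/196
  (Z=0, W=2, Y=3, X=2) weight 1/784
  (Z=1, W=1, Y=4, X=2) weight 1/112
  (Z=1, W=2, Y=3, X=2) weight 1/112
  (Z=2, W=1, Y=4, X=2) weight 3/196
  (Z=2, W=2, Y=3, X=2) weight 3/784
Group by W:
  weight(W=1) = 23/784
  weight(W=2) = 11/784
Total weight = 23/784 + 11/784 = 17/392
P(W=1 | obs) = 23/784 / 17/392 = 23/34
P(W=2 | obs) = 11/784 / 17/392 = 11/34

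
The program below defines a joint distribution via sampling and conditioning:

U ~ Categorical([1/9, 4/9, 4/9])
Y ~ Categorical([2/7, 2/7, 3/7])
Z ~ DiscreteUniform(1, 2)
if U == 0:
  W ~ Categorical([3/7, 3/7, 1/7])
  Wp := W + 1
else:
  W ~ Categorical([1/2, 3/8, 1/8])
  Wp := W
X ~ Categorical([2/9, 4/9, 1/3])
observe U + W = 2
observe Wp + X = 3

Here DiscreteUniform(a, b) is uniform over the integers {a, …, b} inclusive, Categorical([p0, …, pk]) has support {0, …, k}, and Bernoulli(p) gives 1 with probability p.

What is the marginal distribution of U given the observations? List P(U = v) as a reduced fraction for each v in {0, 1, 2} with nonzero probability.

P(U=0) = 4/67, P(U=1) = 63/67

Enumerate traces; 12 have nonzero weight after conditioning:
  (U=0, Y=0, Z=1, W=2, X=0) weight 2/3969
  (U=0, Y=0, Z=2, W=2, X=0) weight 2/3969
  (U=0, Y=1, Z=1, W=2, X=0) weight 2/3969
  (U=0, Y=1, Z=2, W=2, X=0) weight 2/3969
  (U=0, Y=2, Z=1, W=2, X=0) weight 1/1323
  (U=0, Y=2, Z=2, W=2, X=0) weight 1/1323
  (U=1, Y=0, Z=1, W=1, X=2) weight 1/126
  (U=1, Y=0, Z=2, W=1, X=2) weight 1/126
  … 4 more
Group by U:
  weight(U=0) = 2/567
  weight(U=1) = 1/18
Total weight = 2/567 + 1/18 = 67/1134
P(U=0 | obs) = 2/567 / 67/1134 = 4/67
P(U=1 | obs) = 1/18 / 67/1134 = 63/67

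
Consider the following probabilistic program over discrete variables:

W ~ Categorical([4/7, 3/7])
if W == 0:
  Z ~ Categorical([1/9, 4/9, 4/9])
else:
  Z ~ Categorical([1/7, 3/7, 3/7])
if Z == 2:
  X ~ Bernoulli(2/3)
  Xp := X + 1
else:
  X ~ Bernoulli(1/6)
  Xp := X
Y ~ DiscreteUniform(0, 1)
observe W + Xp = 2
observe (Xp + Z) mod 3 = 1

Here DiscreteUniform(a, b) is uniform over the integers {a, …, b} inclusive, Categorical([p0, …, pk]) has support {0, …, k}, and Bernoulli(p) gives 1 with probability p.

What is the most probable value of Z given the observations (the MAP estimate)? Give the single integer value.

Enumerate traces; 4 have nonzero weight after conditioning:
  (W=0, Z=2, X=1, Y=0) weight 16/189
  (W=0, Z=2, X=1, Y=1) weight 16/189
  (W=1, Z=0, X=1, Y=0) weight 1/196
  (W=1, Z=0, X=1, Y=1) weight 1/196
Group by Z:
  weight(Z=0) = 1/98
  weight(Z=2) = 32/189
Total weight = 1/98 + 32/189 = 475/2646
P(Z=0 | obs) = 1/98 / 475/2646 = 27/475
P(Z=2 | obs) = 32/189 / 475/2646 = 448/475
argmax = 2

argmax_v P(Z = v | obs) = 2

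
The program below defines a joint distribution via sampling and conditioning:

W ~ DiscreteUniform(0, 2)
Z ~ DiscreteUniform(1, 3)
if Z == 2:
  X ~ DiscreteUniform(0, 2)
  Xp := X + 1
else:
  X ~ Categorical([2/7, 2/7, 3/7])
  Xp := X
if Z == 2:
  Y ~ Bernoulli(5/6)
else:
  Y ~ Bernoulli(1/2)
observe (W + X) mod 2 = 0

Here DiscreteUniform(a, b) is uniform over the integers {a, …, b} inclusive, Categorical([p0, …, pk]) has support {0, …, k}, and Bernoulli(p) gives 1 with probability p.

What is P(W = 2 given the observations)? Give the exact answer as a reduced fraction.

P(W = 2 | obs) = 44/107

Enumerate traces; 30 have nonzero weight after conditioning:
  (W=0, Z=1, X=0, Y=0) weight 1/63
  (W=0, Z=1, X=0, Y=1) weight 1/63
  (W=0, Z=1, X=2, Y=0) weight 1/42
  (W=0, Z=1, X=2, Y=1) weight 1/42
  (W=0, Z=2, X=0, Y=0) weight 1/162
  (W=0, Z=2, X=0, Y=1) weight 5/162
  (W=0, Z=2, X=2, Y=0) weight 1/162
  (W=0, Z=2, X=2, Y=1) weight 5/162
  (W=1, Z=1, X=1, Y=0) weight 1/63
  (W=2, Z=1, X=0, Y=0) weight 1/63
  … 20 more
Group by W:
  weight(W=0) = 44/189
  weight(W=1) = 19/189
  weight(W=2) = 44/189
Total weight = 44/189 + 19/189 + 44/189 = 107/189
P(W=0 | obs) = 44/189 / 107/189 = 44/107
P(W=1 | obs) = 19/189 / 107/189 = 19/107
P(W=2 | obs) = 44/189 / 107/189 = 44/107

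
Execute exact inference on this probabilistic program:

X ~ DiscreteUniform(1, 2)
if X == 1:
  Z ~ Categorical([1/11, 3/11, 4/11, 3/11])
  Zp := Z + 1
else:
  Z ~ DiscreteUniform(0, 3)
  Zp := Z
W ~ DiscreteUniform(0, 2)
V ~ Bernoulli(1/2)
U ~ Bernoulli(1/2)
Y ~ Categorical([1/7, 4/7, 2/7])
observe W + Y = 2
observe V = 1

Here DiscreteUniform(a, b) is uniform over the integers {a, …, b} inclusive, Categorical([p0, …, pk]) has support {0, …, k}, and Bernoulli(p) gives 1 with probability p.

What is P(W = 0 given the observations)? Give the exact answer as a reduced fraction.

Enumerate traces; 48 have nonzero weight after conditioning:
  (X=1, Z=0, W=0, V=1, U=0, Y=2) weight 1/924
  (X=1, Z=0, W=0, V=1, U=1, Y=2) weight 1/924
  (X=1, Z=0, W=1, V=1, U=0, Y=1) weight 1/462
  (X=1, Z=0, W=1, V=1, U=1, Y=1) weight 1/462
  (X=1, Z=0, W=2, V=1, U=0, Y=0) weight 1/1848
  (X=1, Z=0, W=2, V=1, U=1, Y=0) weight 1/1848
  (X=1, Z=1, W=0, V=1, U=0, Y=2) weight 1/308
  (X=1, Z=1, W=0, V=1, U=1, Y=2) weight 1/308
  … 40 more
Group by W:
  weight(W=0) = 1/21
  weight(W=1) = 2/21
  weight(W=2) = 1/42
Total weight = 1/21 + 2/21 + 1/42 = 1/6
P(W=0 | obs) = 1/21 / 1/6 = 2/7
P(W=1 | obs) = 2/21 / 1/6 = 4/7
P(W=2 | obs) = 1/42 / 1/6 = 1/7

P(W = 0 | obs) = 2/7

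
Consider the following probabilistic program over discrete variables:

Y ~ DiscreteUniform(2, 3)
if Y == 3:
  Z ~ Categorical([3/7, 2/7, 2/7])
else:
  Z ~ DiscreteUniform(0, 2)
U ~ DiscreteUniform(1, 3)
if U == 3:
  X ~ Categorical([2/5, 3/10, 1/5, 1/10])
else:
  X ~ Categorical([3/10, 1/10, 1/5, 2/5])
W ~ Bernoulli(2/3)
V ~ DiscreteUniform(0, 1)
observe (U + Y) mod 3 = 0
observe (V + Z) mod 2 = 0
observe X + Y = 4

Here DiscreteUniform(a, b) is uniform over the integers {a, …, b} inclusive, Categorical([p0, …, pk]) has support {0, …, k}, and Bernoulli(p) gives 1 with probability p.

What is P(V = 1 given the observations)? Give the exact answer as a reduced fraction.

Enumerate traces; 12 have nonzero weight after conditioning:
  (Y=2, Z=0, U=1, X=2, W=0, V=0) weight 1/540
  (Y=2, Z=0, U=1, X=2, W=1, V=0) weight 1/270
  (Y=2, Z=1, U=1, X=2, W=0, V=1) weight 1/540
  (Y=2, Z=1, U=1, X=2, W=1, V=1) weight 1/270
  (Y=2, Z=2, U=1, X=2, W=0, V=0) weight 1/540
  (Y=2, Z=2, U=1, X=2, W=1, V=0) weight 1/270
  (Y=3, Z=0, U=3, X=1, W=0, V=0) weight 1/280
  (Y=3, Z=0, U=3, X=1, W=1, V=0) weight 1/140
  … 4 more
Group by V:
  weight(V=0) = 73/2520
  weight(V=1) = 4/315
Total weight = 73/2520 + 4/315 = 1/24
P(V=0 | obs) = 73/2520 / 1/24 = 73/105
P(V=1 | obs) = 4/315 / 1/24 = 32/105

P(V = 1 | obs) = 32/105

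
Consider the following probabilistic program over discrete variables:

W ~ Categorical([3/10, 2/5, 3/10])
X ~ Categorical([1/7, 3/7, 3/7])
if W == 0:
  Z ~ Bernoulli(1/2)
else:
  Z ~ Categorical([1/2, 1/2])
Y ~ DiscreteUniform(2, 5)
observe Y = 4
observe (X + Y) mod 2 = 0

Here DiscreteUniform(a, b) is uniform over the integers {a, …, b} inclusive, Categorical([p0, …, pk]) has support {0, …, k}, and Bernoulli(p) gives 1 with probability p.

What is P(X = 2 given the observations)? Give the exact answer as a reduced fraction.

P(X = 2 | obs) = 3/4

Enumerate traces; 12 have nonzero weight after conditioning:
  (W=0, X=0, Z=0, Y=4) weight 3/560
  (W=0, X=0, Z=1, Y=4) weight 3/560
  (W=0, X=2, Z=0, Y=4) weight 9/560
  (W=0, X=2, Z=1, Y=4) weight 9/560
  (W=1, X=0, Z=0, Y=4) weight 1/140
  (W=1, X=0, Z=1, Y=4) weight 1/140
  (W=1, X=2, Z=0, Y=4) weight 3/140
  (W=1, X=2, Z=1, Y=4) weight 3/140
  … 4 more
Group by X:
  weight(X=0) = 1/28
  weight(X=2) = 3/28
Total weight = 1/28 + 3/28 = 1/7
P(X=0 | obs) = 1/28 / 1/7 = 1/4
P(X=2 | obs) = 3/28 / 1/7 = 3/4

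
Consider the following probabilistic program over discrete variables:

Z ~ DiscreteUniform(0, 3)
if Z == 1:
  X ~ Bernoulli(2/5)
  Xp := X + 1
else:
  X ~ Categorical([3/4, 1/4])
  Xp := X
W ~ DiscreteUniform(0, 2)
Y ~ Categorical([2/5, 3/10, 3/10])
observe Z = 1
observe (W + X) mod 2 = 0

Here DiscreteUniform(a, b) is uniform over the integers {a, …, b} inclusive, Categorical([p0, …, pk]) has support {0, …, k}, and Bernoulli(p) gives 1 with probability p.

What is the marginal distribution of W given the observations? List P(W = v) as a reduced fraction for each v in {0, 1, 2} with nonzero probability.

Enumerate traces; 9 have nonzero weight after conditioning:
  (Z=1, X=0, W=0, Y=0) weight 1/50
  (Z=1, X=0, W=0, Y=1) weight 3/200
  (Z=1, X=0, W=0, Y=2) weight 3/200
  (Z=1, X=0, W=2, Y=0) weight 1/50
  (Z=1, X=0, W=2, Y=1) weight 3/200
  (Z=1, X=0, W=2, Y=2) weight 3/200
  (Z=1, X=1, W=1, Y=0) weight 1/75
  (Z=1, X=1, W=1, Y=1) weight 1/100
  … 1 more
Group by W:
  weight(W=0) = 1/20
  weight(W=1) = 1/30
  weight(W=2) = 1/20
Total weight = 1/20 + 1/30 + 1/20 = 2/15
P(W=0 | obs) = 1/20 / 2/15 = 3/8
P(W=1 | obs) = 1/30 / 2/15 = 1/4
P(W=2 | obs) = 1/20 / 2/15 = 3/8

P(W=0) = 3/8, P(W=1) = 1/4, P(W=2) = 3/8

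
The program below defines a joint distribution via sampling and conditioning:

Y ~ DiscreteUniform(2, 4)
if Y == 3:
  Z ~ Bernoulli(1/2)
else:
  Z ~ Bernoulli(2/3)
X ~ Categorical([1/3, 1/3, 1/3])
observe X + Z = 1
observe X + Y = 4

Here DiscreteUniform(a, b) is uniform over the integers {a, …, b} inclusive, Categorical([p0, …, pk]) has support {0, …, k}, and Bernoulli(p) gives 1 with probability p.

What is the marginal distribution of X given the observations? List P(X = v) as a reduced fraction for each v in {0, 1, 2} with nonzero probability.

Enumerate traces; 2 have nonzero weight after conditioning:
  (Y=3, Z=0, X=1) weight 1/18
  (Y=4, Z=1, X=0) weight 2/27
Group by X:
  weight(X=0) = 2/27
  weight(X=1) = 1/18
Total weight = 2/27 + 1/18 = 7/54
P(X=0 | obs) = 2/27 / 7/54 = 4/7
P(X=1 | obs) = 1/18 / 7/54 = 3/7

P(X=0) = 4/7, P(X=1) = 3/7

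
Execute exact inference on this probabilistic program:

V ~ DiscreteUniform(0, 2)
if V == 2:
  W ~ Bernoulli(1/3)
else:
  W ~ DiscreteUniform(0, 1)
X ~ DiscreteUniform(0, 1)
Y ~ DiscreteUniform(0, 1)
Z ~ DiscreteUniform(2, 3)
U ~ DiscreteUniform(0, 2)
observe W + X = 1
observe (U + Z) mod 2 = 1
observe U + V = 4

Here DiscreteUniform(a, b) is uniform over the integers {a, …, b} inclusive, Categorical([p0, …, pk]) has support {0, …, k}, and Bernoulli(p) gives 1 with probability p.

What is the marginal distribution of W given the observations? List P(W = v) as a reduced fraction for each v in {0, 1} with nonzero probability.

Enumerate traces; 4 have nonzero weight after conditioning:
  (V=2, W=0, X=1, Y=0, Z=3, U=2) weight 1/108
  (V=2, W=0, X=1, Y=1, Z=3, U=2) weight 1/108
  (V=2, W=1, X=0, Y=0, Z=3, U=2) weight 1/216
  (V=2, W=1, X=0, Y=1, Z=3, U=2) weight 1/216
Group by W:
  weight(W=0) = 1/54
  weight(W=1) = 1/108
Total weight = 1/54 + 1/108 = 1/36
P(W=0 | obs) = 1/54 / 1/36 = 2/3
P(W=1 | obs) = 1/108 / 1/36 = 1/3

P(W=0) = 2/3, P(W=1) = 1/3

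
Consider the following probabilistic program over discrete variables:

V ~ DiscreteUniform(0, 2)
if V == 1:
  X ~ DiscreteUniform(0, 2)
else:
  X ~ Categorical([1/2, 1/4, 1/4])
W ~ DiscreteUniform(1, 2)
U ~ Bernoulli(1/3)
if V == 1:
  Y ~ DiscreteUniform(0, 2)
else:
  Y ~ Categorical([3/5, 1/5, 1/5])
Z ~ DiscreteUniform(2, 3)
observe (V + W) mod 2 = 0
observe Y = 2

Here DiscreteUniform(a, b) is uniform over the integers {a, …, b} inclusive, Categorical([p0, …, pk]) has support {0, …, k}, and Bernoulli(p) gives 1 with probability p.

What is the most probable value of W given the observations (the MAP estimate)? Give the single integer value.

argmax_v P(W = v | obs) = 2

Enumerate traces; 36 have nonzero weight after conditioning:
  (V=0, X=0, W=2, U=0, Y=2, Z=2) weight 1/180
  (V=0, X=0, W=2, U=0, Y=2, Z=3) weight 1/180
  (V=0, X=0, W=2, U=1, Y=2, Z=2) weight 1/360
  (V=0, X=0, W=2, U=1, Y=2, Z=3) weight 1/360
  (V=0, X=1, W=2, U=0, Y=2, Z=2) weight 1/360
  (V=0, X=1, W=2, U=0, Y=2, Z=3) weight 1/360
  (V=0, X=1, W=2, U=1, Y=2, Z=2) weight 1/720
  (V=0, X=1, W=2, U=1, Y=2, Z=3) weight 1/720
  (V=1, X=0, W=1, U=0, Y=2, Z=2) weight 1/162
  … 27 more
Group by W:
  weight(W=1) = 1/18
  weight(W=2) = 1/15
Total weight = 1/18 + 1/15 = 11/90
P(W=1 | obs) = 1/18 / 11/90 = 5/11
P(W=2 | obs) = 1/15 / 11/90 = 6/11
argmax = 2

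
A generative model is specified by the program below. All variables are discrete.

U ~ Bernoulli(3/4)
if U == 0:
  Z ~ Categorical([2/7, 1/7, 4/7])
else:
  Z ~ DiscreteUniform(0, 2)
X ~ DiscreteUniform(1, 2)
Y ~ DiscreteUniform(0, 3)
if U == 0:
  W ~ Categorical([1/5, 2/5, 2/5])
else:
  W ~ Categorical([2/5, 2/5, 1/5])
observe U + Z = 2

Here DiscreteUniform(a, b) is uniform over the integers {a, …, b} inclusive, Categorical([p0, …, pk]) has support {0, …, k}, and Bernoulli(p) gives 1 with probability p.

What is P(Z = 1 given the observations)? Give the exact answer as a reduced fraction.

Enumerate traces; 48 have nonzero weight after conditioning:
  (U=0, Z=2, X=1, Y=0, W=0) weight 1/280
  (U=0, Z=2, X=1, Y=0, W=1) weight 1/140
  (U=0, Z=2, X=1, Y=0, W=2) weight 1/140
  (U=0, Z=2, X=1, Y=1, W=0) weight 1/280
  (U=0, Z=2, X=1, Y=1, W=1) weight 1/140
  (U=0, Z=2, X=1, Y=1, W=2) weight 1/140
  (U=0, Z=2, X=1, Y=2, W=0) weight 1/280
  (U=0, Z=2, X=1, Y=2, W=1) weight 1/140
  (U=1, Z=1, X=1, Y=0, W=0) weight 1/80
  … 39 more
Group by Z:
  weight(Z=1) = 1/4
  weight(Z=2) = 1/7
Total weight = 1/4 + 1/7 = 11/28
P(Z=1 | obs) = 1/4 / 11/28 = 7/11
P(Z=2 | obs) = 1/7 / 11/28 = 4/11

P(Z = 1 | obs) = 7/11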